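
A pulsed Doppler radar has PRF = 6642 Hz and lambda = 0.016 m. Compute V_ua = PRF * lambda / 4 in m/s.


V_ua = 6642 * 0.016 / 4 = 26.6 m/s

26.6 m/s


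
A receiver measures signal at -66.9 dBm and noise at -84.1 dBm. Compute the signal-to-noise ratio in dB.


SNR = -66.9 - (-84.1) = 17.2 dB

17.2 dB


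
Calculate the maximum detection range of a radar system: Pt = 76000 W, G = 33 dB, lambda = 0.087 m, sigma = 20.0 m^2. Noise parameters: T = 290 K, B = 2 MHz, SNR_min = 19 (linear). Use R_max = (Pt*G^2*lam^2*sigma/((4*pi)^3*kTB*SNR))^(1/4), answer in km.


G_lin = 10^(33/10) = 1995.262315
R^4 = 76000 * 1995.262315^2 * 0.087^2 * 20.0 / ((4*pi)^3 * 1.38e-23 * 290 * 2000000.0 * 19)
R^4 = 1.51772e20 m^4
R_max = (1.51772e20)^(1/4) = 110993.6 m = 111.0 km

111.0 km


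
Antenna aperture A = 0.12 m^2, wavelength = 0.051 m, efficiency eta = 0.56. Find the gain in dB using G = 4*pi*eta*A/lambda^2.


G_linear = 4*pi*0.56*0.12/0.051^2 = 324.67
G_dB = 10*log10(324.67) = 25.1 dB

25.1 dB


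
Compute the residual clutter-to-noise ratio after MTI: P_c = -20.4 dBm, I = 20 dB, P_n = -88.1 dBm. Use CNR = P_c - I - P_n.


CNR = -20.4 - 20 - (-88.1) = 47.7 dB

47.7 dB


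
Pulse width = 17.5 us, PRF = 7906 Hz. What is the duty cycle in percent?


DC = 17.5e-6 * 7906 * 100 = 13.84%

13.84%


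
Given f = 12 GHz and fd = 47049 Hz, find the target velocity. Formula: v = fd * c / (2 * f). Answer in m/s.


v = 47049 * 3e8 / (2 * 12000000000.0) = 588.1 m/s

588.1 m/s


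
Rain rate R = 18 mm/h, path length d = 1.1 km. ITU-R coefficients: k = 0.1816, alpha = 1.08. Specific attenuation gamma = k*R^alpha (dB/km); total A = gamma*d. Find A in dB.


gamma = 0.1816 * 18^1.08 = 4.119174 dB/km
A = 4.119174 * 1.1 = 4.53 dB

4.53 dB


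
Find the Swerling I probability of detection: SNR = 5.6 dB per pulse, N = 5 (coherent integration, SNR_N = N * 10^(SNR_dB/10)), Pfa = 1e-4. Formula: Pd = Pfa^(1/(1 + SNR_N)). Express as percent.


SNR_lin = 10^(5.6/10) = 3.63078
SNR_N = 5 * 3.63078 = 18.1539
1/(1 + SNR_N) = 1/19.1539 = 0.0522087
Pd = (1e-4)^0.0522087 = 0.61825
Pd = 61.8%

61.8%


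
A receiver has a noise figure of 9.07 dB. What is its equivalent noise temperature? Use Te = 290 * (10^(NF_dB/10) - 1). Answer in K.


NF_lin = 10^(9.07/10) = 8.07235
Te = 290 * (8.07235 - 1) = 2051.0 K

2051.0 K


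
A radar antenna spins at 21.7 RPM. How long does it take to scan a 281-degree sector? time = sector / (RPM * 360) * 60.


t = 281 / (21.7 * 360) * 60 = 2.16 s

2.16 s


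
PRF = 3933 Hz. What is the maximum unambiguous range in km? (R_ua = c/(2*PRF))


R_ua = 3e8 / (2 * 3933) = 38138.8 m = 38.1 km

38.1 km


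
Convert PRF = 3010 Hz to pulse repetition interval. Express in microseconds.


PRI = 1/3010 = 0.0003322259 s = 332.2 us

332.2 us


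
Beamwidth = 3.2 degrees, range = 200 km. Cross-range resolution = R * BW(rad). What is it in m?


BW_rad = 0.055850536
CR = 200000 * 0.055850536 = 11170.1 m

11170.1 m


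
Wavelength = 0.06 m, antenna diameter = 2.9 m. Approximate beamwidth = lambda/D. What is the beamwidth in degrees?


BW_rad = 0.06 / 2.9 = 0.02069
BW_deg = 1.19 degrees

1.19 degrees


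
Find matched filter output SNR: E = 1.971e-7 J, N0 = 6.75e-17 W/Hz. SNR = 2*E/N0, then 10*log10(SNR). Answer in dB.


SNR_lin = 2 * 1.971e-7 / 6.75e-17 = 5.84e9
SNR_dB = 10*log10(5.84e9) = 97.7 dB

97.7 dB


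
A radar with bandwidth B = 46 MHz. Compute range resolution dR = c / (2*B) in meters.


dR = 3e8 / (2 * 46000000.0) = 3.26 m

3.26 m


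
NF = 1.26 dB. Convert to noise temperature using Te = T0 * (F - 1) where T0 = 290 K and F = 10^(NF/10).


NF_lin = 10^(1.26/10) = 1.336596
Te = 290 * (1.336596 - 1) = 97.6 K

97.6 K


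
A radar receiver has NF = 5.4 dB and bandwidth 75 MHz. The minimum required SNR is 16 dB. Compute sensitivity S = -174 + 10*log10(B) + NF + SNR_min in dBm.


10*log10(75000000.0) = 78.75
S = -174 + 78.75 + 5.4 + 16 = -73.8 dBm

-73.8 dBm


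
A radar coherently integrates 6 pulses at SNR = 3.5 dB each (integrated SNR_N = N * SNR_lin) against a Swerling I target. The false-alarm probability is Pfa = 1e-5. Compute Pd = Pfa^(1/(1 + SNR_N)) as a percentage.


SNR_lin = 10^(3.5/10) = 2.23872
SNR_N = 6 * 2.23872 = 13.43232
1/(1 + SNR_N) = 1/14.43232 = 0.0692889
Pd = (1e-5)^0.0692889 = 0.45036
Pd = 45.0%

45.0%


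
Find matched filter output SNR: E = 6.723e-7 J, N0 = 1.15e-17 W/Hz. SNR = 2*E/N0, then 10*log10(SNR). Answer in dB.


SNR_lin = 2 * 6.723e-7 / 1.15e-17 = 1.169e11
SNR_dB = 10*log10(1.169e11) = 110.7 dB

110.7 dB


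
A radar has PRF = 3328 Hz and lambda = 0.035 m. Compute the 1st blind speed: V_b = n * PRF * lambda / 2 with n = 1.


V_blind = 1 * 3328 * 0.035 / 2 = 58.2 m/s

58.2 m/s


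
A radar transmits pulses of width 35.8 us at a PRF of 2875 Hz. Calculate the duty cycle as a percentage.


DC = 35.8e-6 * 2875 * 100 = 10.29%

10.29%


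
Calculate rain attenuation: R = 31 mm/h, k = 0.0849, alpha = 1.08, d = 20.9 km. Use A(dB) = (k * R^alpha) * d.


gamma = 0.0849 * 31^1.08 = 3.464003 dB/km
A = 3.464003 * 20.9 = 72.4 dB

72.4 dB


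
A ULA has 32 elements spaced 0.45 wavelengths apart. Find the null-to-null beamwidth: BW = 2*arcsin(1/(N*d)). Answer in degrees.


1/(N*d) = 1/(32*0.45) = 0.069444
BW = 2*arcsin(0.069444) = 8.0 degrees

8.0 degrees


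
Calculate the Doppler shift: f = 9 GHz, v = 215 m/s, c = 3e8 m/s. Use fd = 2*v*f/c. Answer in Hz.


fd = 2 * 215 * 9000000000.0 / 3e8 = 12900.0 Hz

12900.0 Hz


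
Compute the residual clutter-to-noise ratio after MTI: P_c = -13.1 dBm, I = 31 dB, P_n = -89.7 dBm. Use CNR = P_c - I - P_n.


CNR = -13.1 - 31 - (-89.7) = 45.6 dB

45.6 dB


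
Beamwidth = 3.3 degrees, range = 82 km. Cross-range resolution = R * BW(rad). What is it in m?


BW_rad = 0.057595865
CR = 82000 * 0.057595865 = 4722.9 m

4722.9 m


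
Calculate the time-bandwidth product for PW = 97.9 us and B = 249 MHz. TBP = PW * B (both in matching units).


TBP = 97.9 * 249 = 24377.1

24377.1


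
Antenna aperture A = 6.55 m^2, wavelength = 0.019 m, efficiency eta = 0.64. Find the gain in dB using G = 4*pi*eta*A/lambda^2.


G_linear = 4*pi*0.64*6.55/0.019^2 = 145923.06
G_dB = 10*log10(145923.06) = 51.6 dB

51.6 dB


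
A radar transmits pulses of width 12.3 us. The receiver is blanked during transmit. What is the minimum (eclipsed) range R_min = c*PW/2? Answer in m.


R_min = 3e8 * 12.3e-6 / 2 = 1845.0 m

1845.0 m


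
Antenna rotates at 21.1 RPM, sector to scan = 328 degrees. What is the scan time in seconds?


t = 328 / (21.1 * 360) * 60 = 2.59 s

2.59 s


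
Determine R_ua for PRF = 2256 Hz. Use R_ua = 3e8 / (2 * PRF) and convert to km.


R_ua = 3e8 / (2 * 2256) = 66489.4 m = 66.5 km

66.5 km


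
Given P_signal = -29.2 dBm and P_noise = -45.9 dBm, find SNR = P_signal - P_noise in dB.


SNR = -29.2 - (-45.9) = 16.7 dB

16.7 dB


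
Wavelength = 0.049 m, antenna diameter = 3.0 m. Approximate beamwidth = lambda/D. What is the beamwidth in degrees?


BW_rad = 0.049 / 3.0 = 0.016333
BW_deg = 0.94 degrees

0.94 degrees


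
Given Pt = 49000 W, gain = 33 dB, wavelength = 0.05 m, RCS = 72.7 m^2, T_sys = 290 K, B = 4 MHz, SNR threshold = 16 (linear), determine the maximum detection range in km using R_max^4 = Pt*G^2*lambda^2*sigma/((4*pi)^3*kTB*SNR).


G_lin = 10^(33/10) = 1995.262315
R^4 = 49000 * 1995.262315^2 * 0.05^2 * 72.7 / ((4*pi)^3 * 1.38e-23 * 290 * 4000000.0 * 16)
R^4 = 6.97564e19 m^4
R_max = (6.97564e19)^(1/4) = 91389.4 m = 91.4 km

91.4 km


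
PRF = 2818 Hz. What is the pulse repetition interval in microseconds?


PRI = 1/2818 = 0.0003548616 s = 354.9 us

354.9 us


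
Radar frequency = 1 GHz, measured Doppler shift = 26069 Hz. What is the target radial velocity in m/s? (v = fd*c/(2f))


v = 26069 * 3e8 / (2 * 1000000000.0) = 3910.4 m/s

3910.4 m/s


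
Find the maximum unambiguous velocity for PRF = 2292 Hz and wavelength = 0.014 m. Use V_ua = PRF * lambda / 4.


V_ua = 2292 * 0.014 / 4 = 8.0 m/s

8.0 m/s


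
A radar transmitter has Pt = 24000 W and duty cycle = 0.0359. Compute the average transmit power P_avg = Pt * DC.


P_avg = 24000 * 0.0359 = 861.6 W

861.6 W


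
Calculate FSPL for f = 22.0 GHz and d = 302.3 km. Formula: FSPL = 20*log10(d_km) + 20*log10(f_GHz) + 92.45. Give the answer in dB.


20*log10(302.3) = 49.61
20*log10(22.0) = 26.85
FSPL = 168.9 dB

168.9 dB


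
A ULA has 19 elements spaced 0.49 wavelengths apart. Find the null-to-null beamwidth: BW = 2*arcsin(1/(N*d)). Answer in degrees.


1/(N*d) = 1/(19*0.49) = 0.107411
BW = 2*arcsin(0.107411) = 12.3 degrees

12.3 degrees


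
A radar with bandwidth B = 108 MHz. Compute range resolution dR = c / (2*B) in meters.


dR = 3e8 / (2 * 108000000.0) = 1.39 m

1.39 m


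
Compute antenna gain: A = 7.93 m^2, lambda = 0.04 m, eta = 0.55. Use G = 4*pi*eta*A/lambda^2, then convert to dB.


G_linear = 4*pi*0.55*7.93/0.04^2 = 34255.14
G_dB = 10*log10(34255.14) = 45.3 dB

45.3 dB


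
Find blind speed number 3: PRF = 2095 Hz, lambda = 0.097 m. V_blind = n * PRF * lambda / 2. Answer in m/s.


V_blind = 3 * 2095 * 0.097 / 2 = 304.8 m/s

304.8 m/s


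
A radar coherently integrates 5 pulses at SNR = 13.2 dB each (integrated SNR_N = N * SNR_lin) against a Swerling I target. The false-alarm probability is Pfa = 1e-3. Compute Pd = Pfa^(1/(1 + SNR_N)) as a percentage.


SNR_lin = 10^(13.2/10) = 20.89296
SNR_N = 5 * 20.89296 = 104.4648
1/(1 + SNR_N) = 1/105.4648 = 0.0094818
Pd = (1e-3)^0.0094818 = 0.9366
Pd = 93.7%

93.7%


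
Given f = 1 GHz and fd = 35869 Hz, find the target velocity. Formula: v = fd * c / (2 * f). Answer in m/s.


v = 35869 * 3e8 / (2 * 1000000000.0) = 5380.4 m/s

5380.4 m/s


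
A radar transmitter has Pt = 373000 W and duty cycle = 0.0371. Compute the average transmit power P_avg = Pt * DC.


P_avg = 373000 * 0.0371 = 13838.3 W

13838.3 W


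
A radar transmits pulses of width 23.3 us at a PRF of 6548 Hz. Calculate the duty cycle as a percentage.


DC = 23.3e-6 * 6548 * 100 = 15.26%

15.26%


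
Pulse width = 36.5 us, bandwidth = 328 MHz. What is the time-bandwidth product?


TBP = 36.5 * 328 = 11972.0

11972.0


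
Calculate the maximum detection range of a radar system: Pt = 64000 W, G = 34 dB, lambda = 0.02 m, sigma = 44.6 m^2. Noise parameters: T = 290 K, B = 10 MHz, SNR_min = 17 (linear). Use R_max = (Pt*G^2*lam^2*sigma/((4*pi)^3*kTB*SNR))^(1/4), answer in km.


G_lin = 10^(34/10) = 2511.886432
R^4 = 64000 * 2511.886432^2 * 0.02^2 * 44.6 / ((4*pi)^3 * 1.38e-23 * 290 * 10000000.0 * 17)
R^4 = 5.33604e18 m^4
R_max = (5.33604e18)^(1/4) = 48062.3 m = 48.1 km

48.1 km


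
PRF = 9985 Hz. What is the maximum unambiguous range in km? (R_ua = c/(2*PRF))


R_ua = 3e8 / (2 * 9985) = 15022.5 m = 15.0 km

15.0 km


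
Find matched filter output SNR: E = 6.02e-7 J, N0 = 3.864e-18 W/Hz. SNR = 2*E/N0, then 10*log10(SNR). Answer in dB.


SNR_lin = 2 * 6.02e-7 / 3.864e-18 = 3.116e11
SNR_dB = 10*log10(3.116e11) = 114.9 dB

114.9 dB


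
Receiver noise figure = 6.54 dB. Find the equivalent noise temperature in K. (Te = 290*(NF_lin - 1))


NF_lin = 10^(6.54/10) = 4.508167
Te = 290 * (4.508167 - 1) = 1017.4 K

1017.4 K


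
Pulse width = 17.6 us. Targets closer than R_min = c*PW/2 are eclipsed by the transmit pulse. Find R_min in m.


R_min = 3e8 * 17.6e-6 / 2 = 2640.0 m

2640.0 m


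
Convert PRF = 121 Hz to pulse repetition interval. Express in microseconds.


PRI = 1/121 = 0.0082644628 s = 8264.5 us

8264.5 us


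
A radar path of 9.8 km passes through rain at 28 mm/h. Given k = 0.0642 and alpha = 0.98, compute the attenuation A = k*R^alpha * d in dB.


gamma = 0.0642 * 28^0.98 = 1.681705 dB/km
A = 1.681705 * 9.8 = 16.48 dB

16.48 dB


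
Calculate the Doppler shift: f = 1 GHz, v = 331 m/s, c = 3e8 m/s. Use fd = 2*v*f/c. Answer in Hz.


fd = 2 * 331 * 1000000000.0 / 3e8 = 2206.7 Hz

2206.7 Hz


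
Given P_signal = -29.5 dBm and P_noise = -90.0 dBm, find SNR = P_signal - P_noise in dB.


SNR = -29.5 - (-90.0) = 60.5 dB

60.5 dB


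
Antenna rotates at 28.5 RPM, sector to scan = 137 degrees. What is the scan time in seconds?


t = 137 / (28.5 * 360) * 60 = 0.8 s

0.8 s


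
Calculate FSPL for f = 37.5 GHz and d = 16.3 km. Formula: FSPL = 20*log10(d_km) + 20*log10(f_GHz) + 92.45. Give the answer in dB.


20*log10(16.3) = 24.24
20*log10(37.5) = 31.48
FSPL = 148.2 dB

148.2 dB


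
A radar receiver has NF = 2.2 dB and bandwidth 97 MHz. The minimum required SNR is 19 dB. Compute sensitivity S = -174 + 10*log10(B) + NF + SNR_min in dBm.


10*log10(97000000.0) = 79.87
S = -174 + 79.87 + 2.2 + 19 = -72.9 dBm

-72.9 dBm


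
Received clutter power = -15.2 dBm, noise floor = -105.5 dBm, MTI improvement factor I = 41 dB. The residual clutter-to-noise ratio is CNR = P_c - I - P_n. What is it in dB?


CNR = -15.2 - 41 - (-105.5) = 49.3 dB

49.3 dB


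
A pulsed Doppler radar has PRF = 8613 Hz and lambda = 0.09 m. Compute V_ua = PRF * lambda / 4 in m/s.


V_ua = 8613 * 0.09 / 4 = 193.8 m/s

193.8 m/s


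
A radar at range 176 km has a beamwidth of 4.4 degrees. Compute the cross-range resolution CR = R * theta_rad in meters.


BW_rad = 0.076794487
CR = 176000 * 0.076794487 = 13515.8 m

13515.8 m


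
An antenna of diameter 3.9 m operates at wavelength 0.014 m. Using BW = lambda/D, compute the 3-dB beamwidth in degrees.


BW_rad = 0.014 / 3.9 = 0.00359
BW_deg = 0.21 degrees

0.21 degrees


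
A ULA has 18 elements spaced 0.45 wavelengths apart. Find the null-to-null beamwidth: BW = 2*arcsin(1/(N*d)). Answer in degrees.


1/(N*d) = 1/(18*0.45) = 0.123457
BW = 2*arcsin(0.123457) = 14.2 degrees

14.2 degrees


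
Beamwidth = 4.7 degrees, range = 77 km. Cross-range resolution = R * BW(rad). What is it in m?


BW_rad = 0.082030475
CR = 77000 * 0.082030475 = 6316.3 m

6316.3 m


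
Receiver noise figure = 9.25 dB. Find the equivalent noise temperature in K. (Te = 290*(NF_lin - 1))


NF_lin = 10^(9.25/10) = 8.413951
Te = 290 * (8.413951 - 1) = 2150.0 K

2150.0 K


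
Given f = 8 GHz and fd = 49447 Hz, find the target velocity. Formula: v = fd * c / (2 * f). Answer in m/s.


v = 49447 * 3e8 / (2 * 8000000000.0) = 927.1 m/s

927.1 m/s


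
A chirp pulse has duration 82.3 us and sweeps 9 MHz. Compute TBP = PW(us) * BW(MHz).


TBP = 82.3 * 9 = 740.7

740.7


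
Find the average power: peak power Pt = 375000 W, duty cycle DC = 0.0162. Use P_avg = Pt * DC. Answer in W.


P_avg = 375000 * 0.0162 = 6075.0 W

6075.0 W


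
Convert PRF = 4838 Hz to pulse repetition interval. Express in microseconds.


PRI = 1/4838 = 0.000206697 s = 206.7 us

206.7 us


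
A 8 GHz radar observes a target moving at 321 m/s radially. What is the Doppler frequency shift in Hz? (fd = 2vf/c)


fd = 2 * 321 * 8000000000.0 / 3e8 = 17120.0 Hz

17120.0 Hz


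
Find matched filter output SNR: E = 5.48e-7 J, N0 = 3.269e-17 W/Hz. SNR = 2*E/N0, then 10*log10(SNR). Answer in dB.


SNR_lin = 2 * 5.48e-7 / 3.269e-17 = 3.353e10
SNR_dB = 10*log10(3.353e10) = 105.3 dB

105.3 dB


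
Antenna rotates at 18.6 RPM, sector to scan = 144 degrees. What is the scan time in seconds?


t = 144 / (18.6 * 360) * 60 = 1.29 s

1.29 s


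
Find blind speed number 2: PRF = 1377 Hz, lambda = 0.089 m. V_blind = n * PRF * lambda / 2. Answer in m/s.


V_blind = 2 * 1377 * 0.089 / 2 = 122.6 m/s

122.6 m/s


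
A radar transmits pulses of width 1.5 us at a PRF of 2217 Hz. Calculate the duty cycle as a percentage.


DC = 1.5e-6 * 2217 * 100 = 0.33%

0.33%


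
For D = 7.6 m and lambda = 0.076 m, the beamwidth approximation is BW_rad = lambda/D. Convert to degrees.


BW_rad = 0.076 / 7.6 = 0.01
BW_deg = 0.57 degrees

0.57 degrees


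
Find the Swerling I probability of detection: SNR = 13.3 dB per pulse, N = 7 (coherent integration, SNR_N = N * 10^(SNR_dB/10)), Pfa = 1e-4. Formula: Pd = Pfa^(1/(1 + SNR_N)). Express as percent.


SNR_lin = 10^(13.3/10) = 21.37962
SNR_N = 7 * 21.37962 = 149.65734
1/(1 + SNR_N) = 1/150.65734 = 0.0066376
Pd = (1e-4)^0.0066376 = 0.9407
Pd = 94.1%

94.1%


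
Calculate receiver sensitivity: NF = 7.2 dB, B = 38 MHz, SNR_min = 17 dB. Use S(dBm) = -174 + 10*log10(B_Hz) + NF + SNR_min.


10*log10(38000000.0) = 75.8
S = -174 + 75.8 + 7.2 + 17 = -74.0 dBm

-74.0 dBm


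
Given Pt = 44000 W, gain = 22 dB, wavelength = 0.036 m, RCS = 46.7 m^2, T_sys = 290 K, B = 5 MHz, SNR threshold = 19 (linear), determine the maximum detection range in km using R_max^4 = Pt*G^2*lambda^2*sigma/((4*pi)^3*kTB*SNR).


G_lin = 10^(22/10) = 158.489319
R^4 = 44000 * 158.489319^2 * 0.036^2 * 46.7 / ((4*pi)^3 * 1.38e-23 * 290 * 5000000.0 * 19)
R^4 = 8.86634e16 m^4
R_max = (8.86634e16)^(1/4) = 17255.8 m = 17.3 km

17.3 km


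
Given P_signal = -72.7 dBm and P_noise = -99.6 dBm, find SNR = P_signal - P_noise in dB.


SNR = -72.7 - (-99.6) = 26.9 dB

26.9 dB


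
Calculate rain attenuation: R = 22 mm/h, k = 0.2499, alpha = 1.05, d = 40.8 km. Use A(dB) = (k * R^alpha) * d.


gamma = 0.2499 * 22^1.05 = 6.416675 dB/km
A = 6.416675 * 40.8 = 261.8 dB

261.8 dB


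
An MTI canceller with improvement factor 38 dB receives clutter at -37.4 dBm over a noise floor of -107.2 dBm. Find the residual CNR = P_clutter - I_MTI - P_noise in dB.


CNR = -37.4 - 38 - (-107.2) = 31.8 dB

31.8 dB


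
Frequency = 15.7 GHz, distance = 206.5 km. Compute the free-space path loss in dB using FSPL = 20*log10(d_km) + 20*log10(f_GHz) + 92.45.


20*log10(206.5) = 46.3
20*log10(15.7) = 23.92
FSPL = 162.7 dB

162.7 dB


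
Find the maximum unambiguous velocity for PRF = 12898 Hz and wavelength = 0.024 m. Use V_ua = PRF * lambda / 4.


V_ua = 12898 * 0.024 / 4 = 77.4 m/s

77.4 m/s


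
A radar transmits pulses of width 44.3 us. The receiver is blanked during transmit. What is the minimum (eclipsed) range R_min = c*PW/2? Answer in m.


R_min = 3e8 * 44.3e-6 / 2 = 6645.0 m

6645.0 m


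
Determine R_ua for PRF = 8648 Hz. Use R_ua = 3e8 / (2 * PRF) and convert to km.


R_ua = 3e8 / (2 * 8648) = 17345.1 m = 17.3 km

17.3 km


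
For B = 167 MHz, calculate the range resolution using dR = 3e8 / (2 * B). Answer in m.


dR = 3e8 / (2 * 167000000.0) = 0.9 m

0.9 m


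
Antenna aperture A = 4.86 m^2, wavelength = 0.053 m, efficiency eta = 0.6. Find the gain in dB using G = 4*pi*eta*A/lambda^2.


G_linear = 4*pi*0.6*4.86/0.053^2 = 13045.05
G_dB = 10*log10(13045.05) = 41.2 dB

41.2 dB


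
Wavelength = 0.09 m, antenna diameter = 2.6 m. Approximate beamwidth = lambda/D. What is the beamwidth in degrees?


BW_rad = 0.09 / 2.6 = 0.034615
BW_deg = 1.98 degrees

1.98 degrees


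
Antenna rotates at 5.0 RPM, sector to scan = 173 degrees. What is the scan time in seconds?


t = 173 / (5.0 * 360) * 60 = 5.77 s

5.77 s


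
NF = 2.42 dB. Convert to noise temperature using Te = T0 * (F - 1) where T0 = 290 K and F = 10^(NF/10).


NF_lin = 10^(2.42/10) = 1.745822
Te = 290 * (1.745822 - 1) = 216.3 K

216.3 K


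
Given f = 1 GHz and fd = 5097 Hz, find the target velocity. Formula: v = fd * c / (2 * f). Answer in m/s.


v = 5097 * 3e8 / (2 * 1000000000.0) = 764.6 m/s

764.6 m/s


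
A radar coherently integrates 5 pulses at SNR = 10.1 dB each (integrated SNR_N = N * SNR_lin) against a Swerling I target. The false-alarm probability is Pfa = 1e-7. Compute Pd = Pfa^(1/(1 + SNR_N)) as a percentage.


SNR_lin = 10^(10.1/10) = 10.23293
SNR_N = 5 * 10.23293 = 51.16465
1/(1 + SNR_N) = 1/52.16465 = 0.0191701
Pd = (1e-7)^0.0191701 = 0.73419
Pd = 73.4%

73.4%


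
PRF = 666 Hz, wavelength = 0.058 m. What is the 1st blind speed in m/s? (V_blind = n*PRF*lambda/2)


V_blind = 1 * 666 * 0.058 / 2 = 19.3 m/s

19.3 m/s


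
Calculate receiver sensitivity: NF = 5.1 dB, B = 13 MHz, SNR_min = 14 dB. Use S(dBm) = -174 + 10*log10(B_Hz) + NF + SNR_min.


10*log10(13000000.0) = 71.14
S = -174 + 71.14 + 5.1 + 14 = -83.8 dBm

-83.8 dBm


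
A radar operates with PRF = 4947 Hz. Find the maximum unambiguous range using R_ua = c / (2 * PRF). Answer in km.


R_ua = 3e8 / (2 * 4947) = 30321.4 m = 30.3 km

30.3 km


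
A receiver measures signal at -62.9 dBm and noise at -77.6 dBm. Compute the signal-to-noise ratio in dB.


SNR = -62.9 - (-77.6) = 14.7 dB

14.7 dB


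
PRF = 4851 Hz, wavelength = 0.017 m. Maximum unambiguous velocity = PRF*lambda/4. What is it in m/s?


V_ua = 4851 * 0.017 / 4 = 20.6 m/s

20.6 m/s


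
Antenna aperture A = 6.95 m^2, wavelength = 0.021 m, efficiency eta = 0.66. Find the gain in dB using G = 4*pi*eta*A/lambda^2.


G_linear = 4*pi*0.66*6.95/0.021^2 = 130707.35
G_dB = 10*log10(130707.35) = 51.2 dB

51.2 dB


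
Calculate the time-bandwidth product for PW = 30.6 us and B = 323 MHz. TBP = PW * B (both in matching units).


TBP = 30.6 * 323 = 9883.8

9883.8


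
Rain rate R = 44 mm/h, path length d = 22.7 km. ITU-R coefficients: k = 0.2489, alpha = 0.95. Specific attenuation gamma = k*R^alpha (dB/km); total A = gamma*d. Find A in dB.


gamma = 0.2489 * 44^0.95 = 9.063688 dB/km
A = 9.063688 * 22.7 = 205.75 dB

205.75 dB


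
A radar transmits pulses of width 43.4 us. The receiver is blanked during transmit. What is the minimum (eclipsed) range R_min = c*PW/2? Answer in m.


R_min = 3e8 * 43.4e-6 / 2 = 6510.0 m

6510.0 m


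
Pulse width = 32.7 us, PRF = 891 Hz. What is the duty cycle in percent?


DC = 32.7e-6 * 891 * 100 = 2.91%

2.91%


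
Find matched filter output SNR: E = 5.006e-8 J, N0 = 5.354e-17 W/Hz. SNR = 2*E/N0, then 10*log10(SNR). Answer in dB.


SNR_lin = 2 * 5.006e-8 / 5.354e-17 = 1.87e9
SNR_dB = 10*log10(1.87e9) = 92.7 dB

92.7 dB


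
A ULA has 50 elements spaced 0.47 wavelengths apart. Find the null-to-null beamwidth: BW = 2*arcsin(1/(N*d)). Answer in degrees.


1/(N*d) = 1/(50*0.47) = 0.042553
BW = 2*arcsin(0.042553) = 4.9 degrees

4.9 degrees


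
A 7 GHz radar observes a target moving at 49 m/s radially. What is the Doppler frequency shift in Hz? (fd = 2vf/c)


fd = 2 * 49 * 7000000000.0 / 3e8 = 2286.7 Hz

2286.7 Hz


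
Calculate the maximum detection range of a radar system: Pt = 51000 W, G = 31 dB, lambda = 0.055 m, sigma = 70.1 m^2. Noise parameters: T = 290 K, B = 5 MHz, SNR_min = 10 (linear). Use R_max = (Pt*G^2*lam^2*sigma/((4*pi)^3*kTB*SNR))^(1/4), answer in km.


G_lin = 10^(31/10) = 1258.925412
R^4 = 51000 * 1258.925412^2 * 0.055^2 * 70.1 / ((4*pi)^3 * 1.38e-23 * 290 * 5000000.0 * 10)
R^4 = 4.31655e19 m^4
R_max = (4.31655e19)^(1/4) = 81055.8 m = 81.1 km

81.1 km


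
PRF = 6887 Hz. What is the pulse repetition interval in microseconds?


PRI = 1/6887 = 0.0001452011 s = 145.2 us

145.2 us


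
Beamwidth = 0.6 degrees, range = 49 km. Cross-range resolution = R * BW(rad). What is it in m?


BW_rad = 0.010471976
CR = 49000 * 0.010471976 = 513.1 m

513.1 m


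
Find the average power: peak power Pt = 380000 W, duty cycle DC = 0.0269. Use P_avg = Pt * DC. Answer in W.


P_avg = 380000 * 0.0269 = 10222.0 W

10222.0 W


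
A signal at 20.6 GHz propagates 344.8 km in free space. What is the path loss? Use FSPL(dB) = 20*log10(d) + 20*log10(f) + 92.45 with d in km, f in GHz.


20*log10(344.8) = 50.75
20*log10(20.6) = 26.28
FSPL = 169.5 dB

169.5 dB


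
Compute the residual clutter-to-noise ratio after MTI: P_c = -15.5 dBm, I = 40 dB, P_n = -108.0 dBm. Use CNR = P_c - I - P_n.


CNR = -15.5 - 40 - (-108.0) = 52.5 dB

52.5 dB


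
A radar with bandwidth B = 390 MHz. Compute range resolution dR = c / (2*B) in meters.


dR = 3e8 / (2 * 390000000.0) = 0.38 m

0.38 m


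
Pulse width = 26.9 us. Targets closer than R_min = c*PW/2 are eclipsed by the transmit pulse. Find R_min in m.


R_min = 3e8 * 26.9e-6 / 2 = 4035.0 m

4035.0 m


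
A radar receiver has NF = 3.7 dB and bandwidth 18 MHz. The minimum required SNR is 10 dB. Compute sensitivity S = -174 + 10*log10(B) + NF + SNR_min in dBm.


10*log10(18000000.0) = 72.55
S = -174 + 72.55 + 3.7 + 10 = -87.7 dBm

-87.7 dBm


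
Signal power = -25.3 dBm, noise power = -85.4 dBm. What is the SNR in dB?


SNR = -25.3 - (-85.4) = 60.1 dB

60.1 dB


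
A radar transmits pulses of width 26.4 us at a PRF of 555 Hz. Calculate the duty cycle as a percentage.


DC = 26.4e-6 * 555 * 100 = 1.47%

1.47%


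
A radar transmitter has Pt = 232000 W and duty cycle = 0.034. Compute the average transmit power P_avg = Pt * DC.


P_avg = 232000 * 0.034 = 7888.0 W

7888.0 W


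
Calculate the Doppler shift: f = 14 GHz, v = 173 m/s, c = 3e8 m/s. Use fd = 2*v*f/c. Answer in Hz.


fd = 2 * 173 * 14000000000.0 / 3e8 = 16146.7 Hz

16146.7 Hz


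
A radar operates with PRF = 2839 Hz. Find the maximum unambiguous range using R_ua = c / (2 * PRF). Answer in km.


R_ua = 3e8 / (2 * 2839) = 52835.5 m = 52.8 km

52.8 km


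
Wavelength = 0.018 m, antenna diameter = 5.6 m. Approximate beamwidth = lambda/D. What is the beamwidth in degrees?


BW_rad = 0.018 / 5.6 = 0.003214
BW_deg = 0.18 degrees

0.18 degrees


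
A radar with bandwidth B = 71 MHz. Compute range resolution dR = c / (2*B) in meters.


dR = 3e8 / (2 * 71000000.0) = 2.11 m

2.11 m


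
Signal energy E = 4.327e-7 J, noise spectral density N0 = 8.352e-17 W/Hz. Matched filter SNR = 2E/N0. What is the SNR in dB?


SNR_lin = 2 * 4.327e-7 / 8.352e-17 = 1.036e10
SNR_dB = 10*log10(1.036e10) = 100.2 dB

100.2 dB


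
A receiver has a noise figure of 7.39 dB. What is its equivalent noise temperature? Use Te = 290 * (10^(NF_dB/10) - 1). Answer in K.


NF_lin = 10^(7.39/10) = 5.48277
Te = 290 * (5.48277 - 1) = 1300.0 K

1300.0 K


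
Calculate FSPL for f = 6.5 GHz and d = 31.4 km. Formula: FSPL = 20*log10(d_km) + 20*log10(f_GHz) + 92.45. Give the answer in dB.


20*log10(31.4) = 29.94
20*log10(6.5) = 16.26
FSPL = 138.6 dB

138.6 dB


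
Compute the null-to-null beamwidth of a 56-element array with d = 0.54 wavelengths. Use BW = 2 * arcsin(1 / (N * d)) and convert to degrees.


1/(N*d) = 1/(56*0.54) = 0.033069
BW = 2*arcsin(0.033069) = 3.8 degrees

3.8 degrees


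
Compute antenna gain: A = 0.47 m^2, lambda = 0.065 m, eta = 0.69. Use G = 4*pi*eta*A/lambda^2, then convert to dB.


G_linear = 4*pi*0.69*0.47/0.065^2 = 964.56
G_dB = 10*log10(964.56) = 29.8 dB

29.8 dB


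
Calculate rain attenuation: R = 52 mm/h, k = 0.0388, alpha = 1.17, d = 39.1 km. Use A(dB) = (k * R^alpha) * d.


gamma = 0.0388 * 52^1.17 = 3.949623 dB/km
A = 3.949623 * 39.1 = 154.43 dB

154.43 dB


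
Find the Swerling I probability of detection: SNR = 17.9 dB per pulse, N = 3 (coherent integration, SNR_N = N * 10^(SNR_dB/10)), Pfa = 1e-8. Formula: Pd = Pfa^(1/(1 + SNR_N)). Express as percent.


SNR_lin = 10^(17.9/10) = 61.6595
SNR_N = 3 * 61.6595 = 184.9785
1/(1 + SNR_N) = 1/185.9785 = 0.005377
Pd = (1e-8)^0.005377 = 0.9057
Pd = 90.6%

90.6%


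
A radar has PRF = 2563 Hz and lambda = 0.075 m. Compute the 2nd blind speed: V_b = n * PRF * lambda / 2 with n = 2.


V_blind = 2 * 2563 * 0.075 / 2 = 192.2 m/s

192.2 m/s


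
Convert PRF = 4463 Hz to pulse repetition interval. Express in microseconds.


PRI = 1/4463 = 0.0002240645 s = 224.1 us

224.1 us


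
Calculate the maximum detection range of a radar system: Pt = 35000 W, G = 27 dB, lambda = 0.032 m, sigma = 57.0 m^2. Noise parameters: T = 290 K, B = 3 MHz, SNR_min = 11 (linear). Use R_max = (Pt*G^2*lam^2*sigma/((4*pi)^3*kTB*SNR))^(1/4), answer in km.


G_lin = 10^(27/10) = 501.187234
R^4 = 35000 * 501.187234^2 * 0.032^2 * 57.0 / ((4*pi)^3 * 1.38e-23 * 290 * 3000000.0 * 11)
R^4 = 1.95804e18 m^4
R_max = (1.95804e18)^(1/4) = 37407.2 m = 37.4 km

37.4 km


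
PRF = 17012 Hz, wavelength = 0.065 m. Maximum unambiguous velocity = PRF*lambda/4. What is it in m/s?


V_ua = 17012 * 0.065 / 4 = 276.4 m/s

276.4 m/s


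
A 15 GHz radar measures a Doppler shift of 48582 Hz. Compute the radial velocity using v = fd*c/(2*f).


v = 48582 * 3e8 / (2 * 15000000000.0) = 485.8 m/s

485.8 m/s


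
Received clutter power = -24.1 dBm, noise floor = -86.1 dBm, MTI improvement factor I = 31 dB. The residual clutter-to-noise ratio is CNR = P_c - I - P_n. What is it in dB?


CNR = -24.1 - 31 - (-86.1) = 31.0 dB

31.0 dB


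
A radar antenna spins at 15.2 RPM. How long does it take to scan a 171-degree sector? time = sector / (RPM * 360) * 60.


t = 171 / (15.2 * 360) * 60 = 1.88 s

1.88 s


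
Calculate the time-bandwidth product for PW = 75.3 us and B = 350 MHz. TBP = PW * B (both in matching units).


TBP = 75.3 * 350 = 26355.0

26355.0


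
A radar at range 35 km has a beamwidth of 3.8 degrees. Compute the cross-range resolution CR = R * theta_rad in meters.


BW_rad = 0.066322512
CR = 35000 * 0.066322512 = 2321.3 m

2321.3 m


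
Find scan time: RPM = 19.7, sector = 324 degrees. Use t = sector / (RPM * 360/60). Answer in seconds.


t = 324 / (19.7 * 360) * 60 = 2.74 s

2.74 s


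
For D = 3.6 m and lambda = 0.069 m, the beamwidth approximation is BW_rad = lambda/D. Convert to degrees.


BW_rad = 0.069 / 3.6 = 0.019167
BW_deg = 1.1 degrees

1.1 degrees


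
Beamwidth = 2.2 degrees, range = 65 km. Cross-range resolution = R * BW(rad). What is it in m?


BW_rad = 0.038397244
CR = 65000 * 0.038397244 = 2495.8 m

2495.8 m


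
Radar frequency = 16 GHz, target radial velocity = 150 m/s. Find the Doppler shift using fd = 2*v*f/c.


fd = 2 * 150 * 16000000000.0 / 3e8 = 16000.0 Hz

16000.0 Hz


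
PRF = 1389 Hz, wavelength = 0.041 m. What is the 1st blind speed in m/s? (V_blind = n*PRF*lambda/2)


V_blind = 1 * 1389 * 0.041 / 2 = 28.5 m/s

28.5 m/s


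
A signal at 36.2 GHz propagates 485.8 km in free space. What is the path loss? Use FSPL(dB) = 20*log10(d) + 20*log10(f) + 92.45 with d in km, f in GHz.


20*log10(485.8) = 53.73
20*log10(36.2) = 31.17
FSPL = 177.4 dB

177.4 dB


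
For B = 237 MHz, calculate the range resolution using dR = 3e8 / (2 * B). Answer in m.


dR = 3e8 / (2 * 237000000.0) = 0.63 m

0.63 m


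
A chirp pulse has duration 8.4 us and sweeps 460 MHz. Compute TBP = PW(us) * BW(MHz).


TBP = 8.4 * 460 = 3864.0

3864.0


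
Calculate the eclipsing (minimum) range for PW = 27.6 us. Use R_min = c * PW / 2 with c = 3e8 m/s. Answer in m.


R_min = 3e8 * 27.6e-6 / 2 = 4140.0 m

4140.0 m


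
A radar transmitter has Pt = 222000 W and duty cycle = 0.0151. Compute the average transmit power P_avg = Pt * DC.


P_avg = 222000 * 0.0151 = 3352.2 W

3352.2 W


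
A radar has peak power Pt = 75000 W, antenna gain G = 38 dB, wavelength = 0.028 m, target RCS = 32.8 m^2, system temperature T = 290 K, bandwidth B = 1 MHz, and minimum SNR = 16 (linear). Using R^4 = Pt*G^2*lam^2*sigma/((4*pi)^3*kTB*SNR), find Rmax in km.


G_lin = 10^(38/10) = 6309.573445
R^4 = 75000 * 6309.573445^2 * 0.028^2 * 32.8 / ((4*pi)^3 * 1.38e-23 * 290 * 1000000.0 * 16)
R^4 = 6.04261e20 m^4
R_max = (6.04261e20)^(1/4) = 156785.6 m = 156.8 km

156.8 km


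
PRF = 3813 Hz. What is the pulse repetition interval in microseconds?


PRI = 1/3813 = 0.0002622607 s = 262.3 us

262.3 us


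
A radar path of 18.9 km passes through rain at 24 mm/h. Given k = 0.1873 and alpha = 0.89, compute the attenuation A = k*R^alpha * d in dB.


gamma = 0.1873 * 24^0.89 = 3.169026 dB/km
A = 3.169026 * 18.9 = 59.89 dB

59.89 dB


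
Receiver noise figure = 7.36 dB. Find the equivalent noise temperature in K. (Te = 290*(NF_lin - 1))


NF_lin = 10^(7.36/10) = 5.445027
Te = 290 * (5.445027 - 1) = 1289.1 K

1289.1 K


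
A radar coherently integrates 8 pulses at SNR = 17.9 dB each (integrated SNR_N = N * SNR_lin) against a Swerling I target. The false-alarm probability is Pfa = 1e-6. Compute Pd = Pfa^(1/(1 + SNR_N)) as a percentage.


SNR_lin = 10^(17.9/10) = 61.6595
SNR_N = 8 * 61.6595 = 493.276
1/(1 + SNR_N) = 1/494.276 = 0.0020232
Pd = (1e-6)^0.0020232 = 0.97244
Pd = 97.2%

97.2%


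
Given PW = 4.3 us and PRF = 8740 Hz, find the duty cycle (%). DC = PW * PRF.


DC = 4.3e-6 * 8740 * 100 = 3.76%

3.76%


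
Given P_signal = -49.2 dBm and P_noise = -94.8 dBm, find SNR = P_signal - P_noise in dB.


SNR = -49.2 - (-94.8) = 45.6 dB

45.6 dB


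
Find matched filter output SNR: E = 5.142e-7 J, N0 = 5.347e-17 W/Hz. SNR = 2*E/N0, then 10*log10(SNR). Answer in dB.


SNR_lin = 2 * 5.142e-7 / 5.347e-17 = 1.923e10
SNR_dB = 10*log10(1.923e10) = 102.8 dB

102.8 dB


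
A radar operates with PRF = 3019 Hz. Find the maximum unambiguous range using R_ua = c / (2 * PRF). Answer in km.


R_ua = 3e8 / (2 * 3019) = 49685.3 m = 49.7 km

49.7 km


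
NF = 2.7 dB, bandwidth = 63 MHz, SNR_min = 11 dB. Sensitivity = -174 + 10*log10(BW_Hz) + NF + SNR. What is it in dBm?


10*log10(63000000.0) = 77.99
S = -174 + 77.99 + 2.7 + 11 = -82.3 dBm

-82.3 dBm


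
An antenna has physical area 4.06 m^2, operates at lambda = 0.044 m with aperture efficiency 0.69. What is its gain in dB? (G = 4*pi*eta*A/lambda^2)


G_linear = 4*pi*0.69*4.06/0.044^2 = 18183.59
G_dB = 10*log10(18183.59) = 42.6 dB

42.6 dB


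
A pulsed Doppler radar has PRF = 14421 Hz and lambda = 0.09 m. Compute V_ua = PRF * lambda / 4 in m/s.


V_ua = 14421 * 0.09 / 4 = 324.5 m/s

324.5 m/s


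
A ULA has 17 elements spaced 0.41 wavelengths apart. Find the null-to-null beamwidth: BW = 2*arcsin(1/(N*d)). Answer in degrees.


1/(N*d) = 1/(17*0.41) = 0.143472
BW = 2*arcsin(0.143472) = 16.5 degrees

16.5 degrees


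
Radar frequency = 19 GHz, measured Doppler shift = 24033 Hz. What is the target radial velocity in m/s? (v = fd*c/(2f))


v = 24033 * 3e8 / (2 * 19000000000.0) = 189.7 m/s

189.7 m/s


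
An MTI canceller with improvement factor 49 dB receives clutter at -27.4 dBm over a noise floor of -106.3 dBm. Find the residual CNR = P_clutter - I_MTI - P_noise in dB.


CNR = -27.4 - 49 - (-106.3) = 29.9 dB

29.9 dB


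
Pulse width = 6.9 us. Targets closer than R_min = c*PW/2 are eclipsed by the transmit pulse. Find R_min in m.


R_min = 3e8 * 6.9e-6 / 2 = 1035.0 m

1035.0 m


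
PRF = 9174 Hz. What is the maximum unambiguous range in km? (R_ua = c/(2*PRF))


R_ua = 3e8 / (2 * 9174) = 16350.6 m = 16.4 km

16.4 km


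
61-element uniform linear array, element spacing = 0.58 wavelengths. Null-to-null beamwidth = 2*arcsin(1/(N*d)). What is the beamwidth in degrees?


1/(N*d) = 1/(61*0.58) = 0.028265
BW = 2*arcsin(0.028265) = 3.2 degrees

3.2 degrees


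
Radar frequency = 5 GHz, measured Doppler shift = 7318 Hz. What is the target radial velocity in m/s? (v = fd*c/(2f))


v = 7318 * 3e8 / (2 * 5000000000.0) = 219.5 m/s

219.5 m/s


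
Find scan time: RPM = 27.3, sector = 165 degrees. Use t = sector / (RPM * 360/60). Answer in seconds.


t = 165 / (27.3 * 360) * 60 = 1.01 s

1.01 s


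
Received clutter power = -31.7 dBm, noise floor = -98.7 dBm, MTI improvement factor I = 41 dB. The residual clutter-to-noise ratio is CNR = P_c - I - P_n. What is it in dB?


CNR = -31.7 - 41 - (-98.7) = 26.0 dB

26.0 dB


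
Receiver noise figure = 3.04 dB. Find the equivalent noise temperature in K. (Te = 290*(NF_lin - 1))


NF_lin = 10^(3.04/10) = 2.013724
Te = 290 * (2.013724 - 1) = 294.0 K

294.0 K


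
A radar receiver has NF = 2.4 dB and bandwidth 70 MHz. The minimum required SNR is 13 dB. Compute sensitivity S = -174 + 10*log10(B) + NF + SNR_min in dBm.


10*log10(70000000.0) = 78.45
S = -174 + 78.45 + 2.4 + 13 = -80.1 dBm

-80.1 dBm


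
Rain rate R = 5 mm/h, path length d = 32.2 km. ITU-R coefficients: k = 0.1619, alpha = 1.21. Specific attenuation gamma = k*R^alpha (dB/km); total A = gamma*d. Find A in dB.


gamma = 0.1619 * 5^1.21 = 1.135012 dB/km
A = 1.135012 * 32.2 = 36.55 dB

36.55 dB


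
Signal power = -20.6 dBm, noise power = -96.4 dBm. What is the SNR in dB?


SNR = -20.6 - (-96.4) = 75.8 dB

75.8 dB


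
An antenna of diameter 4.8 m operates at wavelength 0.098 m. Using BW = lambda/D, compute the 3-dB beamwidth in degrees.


BW_rad = 0.098 / 4.8 = 0.020417
BW_deg = 1.17 degrees

1.17 degrees


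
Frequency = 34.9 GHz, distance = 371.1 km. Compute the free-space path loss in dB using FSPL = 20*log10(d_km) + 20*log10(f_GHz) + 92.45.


20*log10(371.1) = 51.39
20*log10(34.9) = 30.86
FSPL = 174.7 dB

174.7 dB


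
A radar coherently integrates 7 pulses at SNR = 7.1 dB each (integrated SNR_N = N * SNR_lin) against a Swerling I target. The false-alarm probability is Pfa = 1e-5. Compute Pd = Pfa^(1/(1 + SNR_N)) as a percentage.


SNR_lin = 10^(7.1/10) = 5.12861
SNR_N = 7 * 5.12861 = 35.90027
1/(1 + SNR_N) = 1/36.90027 = 0.0271001
Pd = (1e-5)^0.0271001 = 0.73198
Pd = 73.2%

73.2%


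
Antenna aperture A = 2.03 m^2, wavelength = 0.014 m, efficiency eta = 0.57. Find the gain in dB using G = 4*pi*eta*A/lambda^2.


G_linear = 4*pi*0.57*2.03/0.014^2 = 74186.47
G_dB = 10*log10(74186.47) = 48.7 dB

48.7 dB


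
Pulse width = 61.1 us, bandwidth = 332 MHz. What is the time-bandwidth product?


TBP = 61.1 * 332 = 20285.2

20285.2


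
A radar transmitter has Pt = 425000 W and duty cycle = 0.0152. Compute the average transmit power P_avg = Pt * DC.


P_avg = 425000 * 0.0152 = 6460.0 W

6460.0 W


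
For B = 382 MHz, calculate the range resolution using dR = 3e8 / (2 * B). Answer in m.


dR = 3e8 / (2 * 382000000.0) = 0.39 m

0.39 m


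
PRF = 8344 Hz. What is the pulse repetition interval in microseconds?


PRI = 1/8344 = 0.0001198466 s = 119.8 us

119.8 us


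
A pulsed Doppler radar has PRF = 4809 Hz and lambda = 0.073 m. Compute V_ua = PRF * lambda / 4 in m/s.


V_ua = 4809 * 0.073 / 4 = 87.8 m/s

87.8 m/s


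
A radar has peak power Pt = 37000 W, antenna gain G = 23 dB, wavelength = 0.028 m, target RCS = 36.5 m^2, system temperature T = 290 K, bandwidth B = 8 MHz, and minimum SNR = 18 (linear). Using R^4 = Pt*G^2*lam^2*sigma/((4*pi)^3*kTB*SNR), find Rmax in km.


G_lin = 10^(23/10) = 199.526231
R^4 = 37000 * 199.526231^2 * 0.028^2 * 36.5 / ((4*pi)^3 * 1.38e-23 * 290 * 8000000.0 * 18)
R^4 = 3.68588e16 m^4
R_max = (3.68588e16)^(1/4) = 13855.9 m = 13.9 km

13.9 km


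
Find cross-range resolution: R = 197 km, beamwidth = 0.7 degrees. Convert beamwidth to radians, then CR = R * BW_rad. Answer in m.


BW_rad = 0.012217305
CR = 197000 * 0.012217305 = 2406.8 m

2406.8 m


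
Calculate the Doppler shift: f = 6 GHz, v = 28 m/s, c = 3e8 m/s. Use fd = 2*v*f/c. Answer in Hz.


fd = 2 * 28 * 6000000000.0 / 3e8 = 1120.0 Hz

1120.0 Hz


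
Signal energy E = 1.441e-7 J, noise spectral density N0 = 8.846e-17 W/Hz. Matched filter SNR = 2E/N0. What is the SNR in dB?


SNR_lin = 2 * 1.441e-7 / 8.846e-17 = 3.258e9
SNR_dB = 10*log10(3.258e9) = 95.1 dB

95.1 dB


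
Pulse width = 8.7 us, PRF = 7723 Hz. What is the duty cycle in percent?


DC = 8.7e-6 * 7723 * 100 = 6.72%

6.72%


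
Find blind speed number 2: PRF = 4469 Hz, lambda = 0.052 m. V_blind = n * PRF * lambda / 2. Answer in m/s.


V_blind = 2 * 4469 * 0.052 / 2 = 232.4 m/s

232.4 m/s


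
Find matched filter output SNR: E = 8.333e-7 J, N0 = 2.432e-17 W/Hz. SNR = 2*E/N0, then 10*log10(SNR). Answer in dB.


SNR_lin = 2 * 8.333e-7 / 2.432e-17 = 6.853e10
SNR_dB = 10*log10(6.853e10) = 108.4 dB

108.4 dB


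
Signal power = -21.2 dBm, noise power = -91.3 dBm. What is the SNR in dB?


SNR = -21.2 - (-91.3) = 70.1 dB

70.1 dB


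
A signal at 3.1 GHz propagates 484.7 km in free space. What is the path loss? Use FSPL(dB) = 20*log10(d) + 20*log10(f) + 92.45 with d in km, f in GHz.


20*log10(484.7) = 53.71
20*log10(3.1) = 9.83
FSPL = 156.0 dB

156.0 dB
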